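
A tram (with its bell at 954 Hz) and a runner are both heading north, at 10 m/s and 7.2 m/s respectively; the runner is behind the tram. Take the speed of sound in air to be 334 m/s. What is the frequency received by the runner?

946 Hz

The runner is behind, so the tram is moving away from it while the runner is moving toward the tram.
With source receding and observer approaching, f' = f · (v + v_o)/(v + v_s).
f' = 954 × (334 + 7.2)/(334 + 10) = 954 × 341.2/344 ≈ 946 Hz.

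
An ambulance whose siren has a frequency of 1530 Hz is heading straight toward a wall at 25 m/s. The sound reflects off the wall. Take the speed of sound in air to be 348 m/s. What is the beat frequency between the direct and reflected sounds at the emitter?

237 Hz

The wall receives the sound from a moving source: f₁ = f₀ · v/(v − v_e) = 1530 × 348/323 ≈ 1648 Hz.
On the return leg the ambulance is a moving observer: f₂ = f₁ · (v + v_e)/v = 1648 × 373/348 ≈ 1767 Hz.
Equivalently f₂ = f₀ · (v + v_e)/(v − v_e).
Beat against the emitted tone: |f₂ − f₀| = 2v_e·f₀/(v − v_e) = 2 × 25 × 1530/323 ≈ 237 Hz.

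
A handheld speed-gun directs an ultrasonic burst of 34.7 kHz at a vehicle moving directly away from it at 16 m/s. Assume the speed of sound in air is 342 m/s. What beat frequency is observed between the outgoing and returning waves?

3102 Hz

At the vehicle (a moving observer), f₁ = f₀ · (v − u)/v = 34.7 × 326/342 ≈ 33.08 kHz.
The reflection then acts as a moving source: f₂ = f₁ · v/(v + u) ≈ 31.60 kHz.
Equivalently f₂ = f₀ · (v − u)/(v + u).
Beat frequency (with f₀ = 34700 Hz): |f₂ − f₀| = 2u·f₀/(v + u) = 2 × 16 × 34700/358 ≈ 3102 Hz.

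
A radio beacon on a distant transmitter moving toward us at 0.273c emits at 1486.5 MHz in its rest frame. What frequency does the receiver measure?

Relativistic Doppler for frequency: f' = f₀ · √((1 + β)/(1 − β)).
f' = 1486.5 × √(1.2730/0.7270) = 1486.5 × 1.32327 ≈ 1967.0 MHz.

1967.0 MHz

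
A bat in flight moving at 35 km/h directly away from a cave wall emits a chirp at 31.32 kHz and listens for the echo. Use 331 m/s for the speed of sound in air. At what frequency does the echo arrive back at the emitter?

35 km/h = 9.722 m/s.
The cave wall receives the sound from a moving source: f₁ = f₀ · v/(v + v_e) = 31.32 × 331/340.72 ≈ 30.4 kHz.
On the return leg the bat in flight is a moving observer: f₂ = f₁ · (v − v_e)/v = 30.4 × 321.28/331 ≈ 29.5 kHz.

29.5 kHz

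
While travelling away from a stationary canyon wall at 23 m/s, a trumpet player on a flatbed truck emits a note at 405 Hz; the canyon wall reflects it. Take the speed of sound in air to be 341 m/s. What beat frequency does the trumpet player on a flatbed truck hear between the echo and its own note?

The canyon wall receives the sound from a moving source: f₁ = f₀ · v/(v + v_e) = 405 × 341/364 ≈ 379.4 Hz.
On the return leg the trumpet player on a flatbed truck is a moving observer: f₂ = f₁ · (v − v_e)/v = 379.4 × 318/341 ≈ 353.8 Hz.
Beat against the emitted tone: |f₂ − f₀| = 2v_e·f₀/(v + v_e) = 2 × 23 × 405/364 ≈ 51.2 Hz.

51.2 Hz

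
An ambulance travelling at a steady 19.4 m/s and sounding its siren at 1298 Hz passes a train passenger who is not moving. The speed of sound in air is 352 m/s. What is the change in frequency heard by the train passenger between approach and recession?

Approaching: f₁ = f · v/(v − v_s) = 1298 × 352/332.6 ≈ 1374 Hz.
Receding: f₂ = f · v/(v + v_s) = 1298 × 352/371.4 ≈ 1230 Hz.
Drop: f₁ − f₂ = 2f·v·v_s/(v² − v_s²) = 2 × 1298 × 352 × 19.4/(352² − 19.4²) ≈ 144 Hz.

144 Hz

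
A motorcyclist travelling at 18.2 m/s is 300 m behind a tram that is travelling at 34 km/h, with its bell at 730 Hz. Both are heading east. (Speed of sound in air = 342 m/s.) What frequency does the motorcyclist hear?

34 km/h = 9.444 m/s.
The motorcyclist is behind, so the tram is moving away from it while the motorcyclist is moving toward the tram.
General Doppler shift: f' = f · (v + v_o)/(v + v_s).
f' = 730 × (342 + 18.2)/(342 + 9.444) = 730 × 360.2/351.44 ≈ 748 Hz.

748 Hz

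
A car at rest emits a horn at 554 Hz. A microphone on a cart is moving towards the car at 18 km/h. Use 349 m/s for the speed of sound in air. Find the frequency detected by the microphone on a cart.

562 Hz

18 km/h = 5 m/s.
Only the observer moves, toward the source, so f' = f · (v + v_o)/v.
f' = 554 × (349 + 5)/349 = 554 × 354/349 ≈ 562 Hz.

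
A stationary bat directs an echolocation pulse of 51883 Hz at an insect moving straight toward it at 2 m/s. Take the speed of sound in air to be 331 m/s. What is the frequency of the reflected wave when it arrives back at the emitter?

At the insect (a moving observer), f₁ = f₀ · (v + u)/v = 51883 × 333/331 ≈ 52196 Hz.
The reflection then acts as a moving source: f₂ = f₁ · v/(v − u) ≈ 52514 Hz.
Equivalently f₂ = f₀ · (v + u)/(v − u).

52514 Hz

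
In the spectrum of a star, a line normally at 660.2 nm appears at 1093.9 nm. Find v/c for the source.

λ'/λ₀ = 1.6569 > 1 (redshift), so the source is receding.
λ'/λ₀ = √((1 + β)/(1 − β)) for a receding source ⇒ β = (r² − 1)/(r² + 1) with r = λ'/λ₀.
β = (2.7454 − 1)/(2.7454 + 1) ≈ 0.466.

0.466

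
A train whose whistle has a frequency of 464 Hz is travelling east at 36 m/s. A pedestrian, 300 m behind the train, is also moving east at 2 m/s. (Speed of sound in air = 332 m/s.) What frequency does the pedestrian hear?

421 Hz

The pedestrian is behind, so the train is moving away from it while the pedestrian is moving toward the train.
General Doppler shift: f' = f · (v + v_o)/(v + v_s).
f' = 464 × (332 + 2)/(332 + 36) = 464 × 334/368 ≈ 421 Hz.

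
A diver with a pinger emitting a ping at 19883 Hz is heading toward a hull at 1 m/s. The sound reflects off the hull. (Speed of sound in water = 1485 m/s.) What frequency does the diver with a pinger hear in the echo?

19910 Hz

The hull receives the sound from a moving source: f₁ = f₀ · v/(v − v_e) = 19883 × 1485/1484 ≈ 19896 Hz.
On the return leg the diver with a pinger is a moving observer: f₂ = f₁ · (v + v_e)/v = 19896 × 1486/1485 ≈ 19910 Hz.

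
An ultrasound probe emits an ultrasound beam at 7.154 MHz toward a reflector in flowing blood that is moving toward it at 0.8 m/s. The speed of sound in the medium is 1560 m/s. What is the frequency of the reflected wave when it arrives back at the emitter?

The reflector in flowing blood first receives the wave as a moving observer: f₁ = f₀ · (v + u)/v = 7.154 × (1560 + 0.8)/1560 ≈ 7.158 MHz.
On reflection it acts as a source moving toward the stationary detector: f₂ = f₁ · v/(v − u) = 7.158 × 1560/1559.2 ≈ 7.161 MHz.
Equivalently f₂ = f₀ · (v + u)/(v − u).

7.161 MHz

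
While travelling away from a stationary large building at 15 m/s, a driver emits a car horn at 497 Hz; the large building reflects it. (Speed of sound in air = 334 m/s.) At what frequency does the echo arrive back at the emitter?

454 Hz

The large building receives the sound from a moving source: f₁ = f₀ · v/(v + v_e) = 497 × 334/349 ≈ 476 Hz.
On the return leg the driver is a moving observer: f₂ = f₁ · (v − v_e)/v = 476 × 319/334 ≈ 454 Hz.
Equivalently f₂ = f₀ · (v − v_e)/(v + v_e).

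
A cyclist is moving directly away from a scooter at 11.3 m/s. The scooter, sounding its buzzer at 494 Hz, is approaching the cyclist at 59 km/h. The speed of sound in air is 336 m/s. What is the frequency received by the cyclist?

59 km/h = 16.39 m/s.
General Doppler shift: f' = f · (v − v_o)/(v − v_s).
f' = 494 × (336 − 11.3)/(336 − 16.39) = 494 × 324.7/319.61 ≈ 502 Hz.

502 Hz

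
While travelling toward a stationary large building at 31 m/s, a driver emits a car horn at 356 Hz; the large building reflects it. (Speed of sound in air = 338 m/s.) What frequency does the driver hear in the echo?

The large building receives the sound from a moving source: f₁ = f₀ · v/(v − v_e) = 356 × 338/307 ≈ 392 Hz.
On the return leg the driver is a moving observer: f₂ = f₁ · (v + v_e)/v = 392 × 369/338 ≈ 428 Hz.
Equivalently f₂ = f₀ · (v + v_e)/(v − v_e).

428 Hz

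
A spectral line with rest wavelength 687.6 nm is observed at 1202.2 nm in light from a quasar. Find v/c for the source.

0.507

λ'/λ₀ = 1.7484 > 1 (redshift), so the source is receding.
λ'/λ₀ = √((1 + β)/(1 − β)) for a receding source ⇒ β = (r² − 1)/(r² + 1) with r = λ'/λ₀.
β = (3.0569 − 1)/(3.0569 + 1) ≈ 0.507.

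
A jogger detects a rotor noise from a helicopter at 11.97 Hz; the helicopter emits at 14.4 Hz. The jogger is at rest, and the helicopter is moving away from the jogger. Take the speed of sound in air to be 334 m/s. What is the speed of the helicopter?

68 m/s

f' = f · v/(v + v_s) ⇒ v_s = v · |1 − f/f'|.
v_s = 334 × |1 − 14.4/11.97| = 334 × 0.203 ≈ 68 m/s.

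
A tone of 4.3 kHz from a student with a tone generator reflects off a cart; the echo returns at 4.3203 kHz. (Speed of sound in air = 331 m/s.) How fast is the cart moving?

Double Doppler shift off a moving reflector: f₂ = f₀ · (v + u)/(v − u) (u > 0 toward emitter).
Rearranging, u = v · (f₂ − f₀)/(f₂ + f₀) = 331 × 0.0203/8.6203 ≈ 0.78 m/s.
So the cart is moving at 0.78 m/s toward the emitter.

0.78 m/s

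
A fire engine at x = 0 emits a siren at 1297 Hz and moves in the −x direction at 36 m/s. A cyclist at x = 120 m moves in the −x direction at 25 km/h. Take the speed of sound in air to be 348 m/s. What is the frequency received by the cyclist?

25 km/h = 6.944 m/s.
The observer lies on the +x side, so the source is heading away from the observer and the observer is heading toward the source.
General Doppler shift: f' = f · (v + v_o)/(v + v_s).
f' = 1297 × (348 + 6.944)/(348 + 36) = 1297 × 354.94/384 ≈ 1199 Hz.

1199 Hz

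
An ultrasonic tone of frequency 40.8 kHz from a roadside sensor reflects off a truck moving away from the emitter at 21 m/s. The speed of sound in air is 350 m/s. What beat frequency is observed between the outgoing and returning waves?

The truck first receives the wave as a moving observer: f₁ = f₀ · (v − u)/v = 40.8 × (350 − 21)/350 ≈ 38.35 kHz.
The reflection then acts as a moving source: f₂ = f₁ · v/(v + u) ≈ 36.18 kHz.
Beat frequency (with f₀ = 40800 Hz): |f₂ − f₀| = 2u·f₀/(v + u) = 2 × 21 × 40800/371 ≈ 4619 Hz.

4619 Hz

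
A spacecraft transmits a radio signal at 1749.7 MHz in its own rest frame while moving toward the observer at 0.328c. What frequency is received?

Relativistic Doppler for frequency: f' = f₀ · √((1 + β)/(1 − β)).
f' = 1749.7 × √(1.3280/0.6720) = 1749.7 × 1.40577 ≈ 2459.7 MHz.

2459.7 MHz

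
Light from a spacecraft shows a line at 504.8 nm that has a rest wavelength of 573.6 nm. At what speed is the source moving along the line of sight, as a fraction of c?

λ'/λ₀ = 0.8801 < 1 (blueshift), so the source is approaching.
λ'/λ₀ = √((1 − β)/(1 + β)) for an approaching source ⇒ β = (1 − r²)/(1 + r²) with r = λ'/λ₀.
β = (1 − 0.7745)/(1 + 0.7745) ≈ 0.127.

0.127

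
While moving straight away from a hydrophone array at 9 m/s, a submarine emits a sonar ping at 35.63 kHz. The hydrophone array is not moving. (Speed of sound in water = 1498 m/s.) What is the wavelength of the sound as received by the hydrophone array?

With the source moving away from a stationary observer, f' = f · v/(v + v_s).
f' = 35.63 × 1498/(1498 + 9) ≈ 35.4 kHz.
λ' = v/f' = 1498/35417.2 ≈ 4.2 cm.

4.2 cm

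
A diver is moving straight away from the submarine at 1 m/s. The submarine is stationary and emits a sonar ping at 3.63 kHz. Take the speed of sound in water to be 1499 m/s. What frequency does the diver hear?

3.63 kHz

Only the observer moves, away from the source, so f' = f · (v − v_o)/v.
f' = 3.63 × (1499 − 1)/1499 = 3.63 × 1498/1499 ≈ 3.63 kHz.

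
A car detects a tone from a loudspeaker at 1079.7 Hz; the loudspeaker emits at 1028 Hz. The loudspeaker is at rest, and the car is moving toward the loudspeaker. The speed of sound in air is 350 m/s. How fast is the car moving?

f' = f · (v + v_o)/v ⇒ v_o = v · |f'/f − 1|.
v_o = 350 × |1079.7/1028 − 1| = 350 × 0.05029 ≈ 17.6 m/s.

17.6 m/s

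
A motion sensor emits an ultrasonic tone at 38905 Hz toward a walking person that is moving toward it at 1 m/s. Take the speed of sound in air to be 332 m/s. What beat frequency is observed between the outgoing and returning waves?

At the walking person (a moving observer), f₁ = f₀ · (v + u)/v = 38905 × 333/332 ≈ 39022 Hz.
On reflection it acts as a source moving toward the stationary detector: f₂ = f₁ · v/(v − u) = 39022 × 332/331 ≈ 39140 Hz.
Equivalently f₂ = f₀ · (v + u)/(v − u).
Beat frequency: |f₂ − f₀| = 2u·f₀/(v − u) = 2 × 1 × 38905/331 ≈ 235 Hz.

235 Hz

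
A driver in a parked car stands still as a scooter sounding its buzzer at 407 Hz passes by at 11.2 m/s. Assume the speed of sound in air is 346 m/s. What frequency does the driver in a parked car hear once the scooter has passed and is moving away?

Receding: f₂ = f · v/(v + v_s) = 407 × 346/357.2 ≈ 394 Hz.

394 Hz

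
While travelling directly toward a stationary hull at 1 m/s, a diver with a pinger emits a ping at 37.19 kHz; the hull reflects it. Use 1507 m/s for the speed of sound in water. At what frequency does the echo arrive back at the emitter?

37.2 kHz

The hull receives the sound from a moving source: f₁ = f₀ · v/(v − v_e) = 37.19 × 1507/1506 ≈ 37.2 kHz.
On the return leg the diver with a pinger is a moving observer: f₂ = f₁ · (v + v_e)/v = 37.2 × 1508/1507 ≈ 37.2 kHz.
Equivalently f₂ = f₀ · (v + v_e)/(v − v_e).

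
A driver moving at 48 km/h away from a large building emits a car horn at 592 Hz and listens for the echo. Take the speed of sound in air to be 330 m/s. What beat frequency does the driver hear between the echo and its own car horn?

46.0 Hz

48 km/h = 13.33 m/s.
The large building receives the sound from a moving source: f₁ = f₀ · v/(v + v_e) = 592 × 330/343.33 ≈ 569.0 Hz.
On the return leg the driver is a moving observer: f₂ = f₁ · (v − v_e)/v = 569.0 × 316.67/330 ≈ 546.0 Hz.
Beat against the emitted tone: |f₂ − f₀| = 2v_e·f₀/(v + v_e) = 2 × 13.33 × 592/343.33 ≈ 46.0 Hz.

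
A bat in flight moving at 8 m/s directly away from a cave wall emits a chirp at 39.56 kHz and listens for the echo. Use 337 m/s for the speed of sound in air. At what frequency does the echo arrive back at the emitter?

The cave wall receives the sound from a moving source: f₁ = f₀ · v/(v + v_e) = 39.56 × 337/345 ≈ 38.6 kHz.
On the return leg the bat in flight is a moving observer: f₂ = f₁ · (v − v_e)/v = 38.6 × 329/337 ≈ 37.7 kHz.
Equivalently f₂ = f₀ · (v − v_e)/(v + v_e).

37.7 kHz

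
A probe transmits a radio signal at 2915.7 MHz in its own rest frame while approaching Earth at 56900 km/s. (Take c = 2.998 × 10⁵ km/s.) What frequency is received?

3533.3 MHz

β = v/c = 56900/299800 = 0.1898.
Relativistic Doppler for frequency: f' = f₀ · √((1 + β)/(1 − β)).
f' = 2915.7 × √(1.1898/0.8102) = 2915.7 × 1.21182 ≈ 3533.3 MHz.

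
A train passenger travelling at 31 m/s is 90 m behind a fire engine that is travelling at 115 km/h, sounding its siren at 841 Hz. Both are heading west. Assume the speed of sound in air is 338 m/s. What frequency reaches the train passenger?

839 Hz

115 km/h = 31.94 m/s.
The train passenger is behind, so the fire engine is moving away from it while the train passenger is moving toward the fire engine.
General Doppler shift: f' = f · (v + v_o)/(v + v_s).
f' = 841 × (338 + 31)/(338 + 31.94) = 841 × 369/369.94 ≈ 839 Hz.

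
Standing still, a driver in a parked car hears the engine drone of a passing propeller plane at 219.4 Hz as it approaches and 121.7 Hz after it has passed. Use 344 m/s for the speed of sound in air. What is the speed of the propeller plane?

f₁/f₂ = (v + v_s)/(v − v_s), so v_s = v · (f₁ − f₂)/(f₁ + f₂).
v_s = 344 × (219.4 − 121.7)/(219.4 + 121.7) = 344 × 97.7/341.1 ≈ 99 m/s.

99 m/s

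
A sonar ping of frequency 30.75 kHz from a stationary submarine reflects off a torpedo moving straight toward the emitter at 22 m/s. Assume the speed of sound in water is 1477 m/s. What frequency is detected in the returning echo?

31.7 kHz

At the torpedo (a moving observer), f₁ = f₀ · (v + u)/v = 30.75 × 1499/1477 ≈ 31.2 kHz.
On reflection it acts as a source moving toward the stationary detector: f₂ = f₁ · v/(v − u) = 31.2 × 1477/1455 ≈ 31.7 kHz.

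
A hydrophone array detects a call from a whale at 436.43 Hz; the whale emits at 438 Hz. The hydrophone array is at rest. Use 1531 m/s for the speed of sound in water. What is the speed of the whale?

f' < f, so the whale is receding.
f' = f · v/(v + v_s) ⇒ v_s = v · |1 − f/f'|.
v_s = 1531 × |1 − 438/436.43| = 1531 × 0.003597 ≈ 5.5 m/s.

5.5 m/s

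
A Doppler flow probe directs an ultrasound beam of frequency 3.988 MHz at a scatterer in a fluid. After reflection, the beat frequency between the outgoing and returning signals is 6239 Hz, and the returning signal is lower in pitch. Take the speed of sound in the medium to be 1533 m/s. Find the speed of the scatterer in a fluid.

Double Doppler shift off a moving reflector: f₂ = f₀ · (v + u)/(v − u) (u > 0 toward emitter).
Returning signal is lower, so f₂ = f₀ − Δf = 3988000 − 6239 = 3981761 Hz.
Rearranging, u = v · (f₂ − f₀)/(f₂ + f₀) = 1533 × -6239/7969761 ≈ -1.20 m/s.
So the scatterer in a fluid is moving at 1.20 m/s away from the emitter.

1.20 m/s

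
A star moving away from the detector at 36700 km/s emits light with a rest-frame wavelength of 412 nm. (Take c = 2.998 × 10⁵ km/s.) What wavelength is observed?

465.9 nm

β = v/c = 36700/299800 = 0.1224.
Relativistic Doppler for wavelength: λ' = λ₀ · √((1 + β)/(1 − β)).
λ' = 412 × √(1.1224/0.8776) = 412 × 1.13092 ≈ 465.9 nm.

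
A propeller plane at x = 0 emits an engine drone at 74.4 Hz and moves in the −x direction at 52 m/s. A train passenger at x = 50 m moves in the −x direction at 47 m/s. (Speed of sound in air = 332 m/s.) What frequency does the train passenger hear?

The observer lies on the +x side, so the source is heading away from the observer and the observer is heading toward the source.
With source receding and observer approaching, f' = f · (v + v_o)/(v + v_s).
f' = 74.4 × (332 + 47)/(332 + 52) = 74.4 × 379/384 ≈ 73 Hz.

73 Hz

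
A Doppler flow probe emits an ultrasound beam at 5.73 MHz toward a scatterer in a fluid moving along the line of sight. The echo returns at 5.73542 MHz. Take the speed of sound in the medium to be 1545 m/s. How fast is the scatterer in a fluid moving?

0.73 m/s

Double Doppler shift off a moving reflector: f₂ = f₀ · (v + u)/(v − u) (u > 0 toward emitter).
Rearranging, u = v · (f₂ − f₀)/(f₂ + f₀) = 1545 × 0.00542/11.46542 ≈ 0.73 m/s.
So the scatterer in a fluid is moving at 0.73 m/s toward the emitter.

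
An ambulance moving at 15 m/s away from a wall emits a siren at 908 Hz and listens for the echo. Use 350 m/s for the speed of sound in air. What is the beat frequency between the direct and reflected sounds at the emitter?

The wall receives the sound from a moving source: f₁ = f₀ · v/(v + v_e) = 908 × 350/365 ≈ 870.7 Hz.
On the return leg the ambulance is a moving observer: f₂ = f₁ · (v − v_e)/v = 870.7 × 335/350 ≈ 833.4 Hz.
Equivalently f₂ = f₀ · (v − v_e)/(v + v_e).
Beat against the emitted tone: |f₂ − f₀| = 2v_e·f₀/(v + v_e) = 2 × 15 × 908/365 ≈ 75 Hz.

75 Hz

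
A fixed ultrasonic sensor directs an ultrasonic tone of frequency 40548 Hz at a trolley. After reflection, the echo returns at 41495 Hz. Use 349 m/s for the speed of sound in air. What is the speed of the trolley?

4.0 m/s

Double Doppler shift off a moving reflector: f₂ = f₀ · (v + u)/(v − u) (u > 0 toward emitter).
Rearranging, u = v · (f₂ − f₀)/(f₂ + f₀) = 349 × 947/82043 ≈ 4.0 m/s.
So the trolley is moving at 4.0 m/s toward the emitter.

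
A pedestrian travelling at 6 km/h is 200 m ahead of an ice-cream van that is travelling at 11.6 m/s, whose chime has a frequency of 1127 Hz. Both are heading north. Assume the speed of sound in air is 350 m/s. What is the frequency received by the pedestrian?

1160 Hz

6 km/h = 1.667 m/s.
The pedestrian is ahead, so the ice-cream van is moving toward it while the pedestrian is moving away from the ice-cream van.
With source approaching and observer receding, f' = f · (v − v_o)/(v − v_s).
f' = 1127 × (350 − 1.667)/(350 − 11.6) = 1127 × 348.33/338.4 ≈ 1160 Hz.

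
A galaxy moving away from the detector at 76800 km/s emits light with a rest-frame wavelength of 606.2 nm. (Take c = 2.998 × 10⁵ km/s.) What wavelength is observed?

β = v/c = 76800/299800 = 0.2562.
Relativistic Doppler for wavelength: λ' = λ₀ · √((1 + β)/(1 − β)).
λ' = 606.2 × √(1.2562/0.7438) = 606.2 × 1.29953 ≈ 787.8 nm.

787.8 nm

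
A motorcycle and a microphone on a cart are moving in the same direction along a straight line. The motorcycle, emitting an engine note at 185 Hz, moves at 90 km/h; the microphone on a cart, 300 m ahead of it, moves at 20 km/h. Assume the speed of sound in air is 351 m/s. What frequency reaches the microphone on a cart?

90 km/h = 25 m/s; 20 km/h = 5.556 m/s.
The microphone on a cart is ahead, so the motorcycle is moving toward it while the microphone on a cart is moving away from the motorcycle.
With source approaching and observer receding, f' = f · (v − v_o)/(v − v_s).
f' = 185 × (351 − 5.556)/(351 − 25) = 185 × 345.44/326 ≈ 196 Hz.

196 Hz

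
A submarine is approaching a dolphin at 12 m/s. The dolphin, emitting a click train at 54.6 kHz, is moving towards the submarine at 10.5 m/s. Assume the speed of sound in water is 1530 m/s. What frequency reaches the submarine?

With source approaching and observer approaching, f' = f · (v + v_o)/(v − v_s).
f' = 54.6 × (1530 + 12)/(1530 − 10.5) = 54.6 × 1542/1519.5 ≈ 55.4 kHz.

55.4 kHz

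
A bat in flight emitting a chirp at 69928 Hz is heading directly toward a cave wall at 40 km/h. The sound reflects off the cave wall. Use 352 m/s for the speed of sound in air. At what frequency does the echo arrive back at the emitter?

74487 Hz

40 km/h = 11.11 m/s.
The cave wall receives the sound from a moving source: f₁ = f₀ · v/(v − v_e) = 69928 × 352/340.89 ≈ 72207 Hz.
On the return leg the bat in flight is a moving observer: f₂ = f₁ · (v + v_e)/v = 72207 × 363.11/352 ≈ 74487 Hz.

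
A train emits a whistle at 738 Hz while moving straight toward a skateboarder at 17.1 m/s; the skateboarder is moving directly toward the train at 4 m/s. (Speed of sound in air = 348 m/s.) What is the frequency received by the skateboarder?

General Doppler shift: f' = f · (v + v_o)/(v − v_s).
f' = 738 × (348 + 4)/(348 − 17.1) = 738 × 352/330.9 ≈ 785 Hz.

785 Hz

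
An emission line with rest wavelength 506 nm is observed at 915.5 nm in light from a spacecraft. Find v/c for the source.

0.532

λ'/λ₀ = 1.8093 > 1 (redshift), so the source is receding.
λ'/λ₀ = √((1 + β)/(1 − β)) for a receding source ⇒ β = (r² − 1)/(r² + 1) with r = λ'/λ₀.
β = (3.2735 − 1)/(3.2735 + 1) ≈ 0.532.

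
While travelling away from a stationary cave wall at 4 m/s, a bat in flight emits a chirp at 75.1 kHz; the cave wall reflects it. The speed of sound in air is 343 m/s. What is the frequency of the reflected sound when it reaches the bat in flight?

73.4 kHz

The cave wall receives the sound from a moving source: f₁ = f₀ · v/(v + v_e) = 75.1 × 343/347 ≈ 74.2 kHz.
On the return leg the bat in flight is a moving observer: f₂ = f₁ · (v − v_e)/v = 74.2 × 339/343 ≈ 73.4 kHz.
Equivalently f₂ = f₀ · (v − v_e)/(v + v_e).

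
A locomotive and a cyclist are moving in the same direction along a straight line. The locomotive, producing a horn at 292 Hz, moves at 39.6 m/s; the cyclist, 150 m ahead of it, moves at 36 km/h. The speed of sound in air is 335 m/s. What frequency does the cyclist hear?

36 km/h = 10 m/s.
The cyclist is ahead, so the locomotive is moving toward it while the cyclist is moving away from the locomotive.
Both move, so f' = f · (v − v_o)/(v − v_s).
f' = 292 × (335 − 10)/(335 − 39.6) = 292 × 325/295.4 ≈ 321 Hz.

321 Hz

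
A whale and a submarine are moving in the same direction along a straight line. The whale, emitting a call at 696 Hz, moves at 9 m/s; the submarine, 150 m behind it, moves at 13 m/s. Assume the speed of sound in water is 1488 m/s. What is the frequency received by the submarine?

698 Hz

The submarine is behind, so the whale is moving away from it while the submarine is moving toward the whale.
With source receding and observer approaching, f' = f · (v + v_o)/(v + v_s).
f' = 696 × (1488 + 13)/(1488 + 9) = 696 × 1501/1497 ≈ 698 Hz.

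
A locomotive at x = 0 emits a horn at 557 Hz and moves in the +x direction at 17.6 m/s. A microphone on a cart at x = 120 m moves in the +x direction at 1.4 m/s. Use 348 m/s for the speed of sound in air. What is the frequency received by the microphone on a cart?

The observer lies on the +x side, so the source is heading toward the observer and the observer is heading away from the source.
With source approaching and observer receding, f' = f · (v − v_o)/(v − v_s).
f' = 557 × (348 − 1.4)/(348 − 17.6) = 557 × 346.6/330.4 ≈ 584 Hz.

584 Hz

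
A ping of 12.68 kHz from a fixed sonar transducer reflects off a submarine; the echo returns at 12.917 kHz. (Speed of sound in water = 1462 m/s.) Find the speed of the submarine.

Double Doppler shift off a moving reflector: f₂ = f₀ · (v + u)/(v − u) (u > 0 toward emitter).
Rearranging, u = v · (f₂ − f₀)/(f₂ + f₀) = 1462 × 0.237/25.597 ≈ 13.5 m/s.
So the submarine is moving at 13.5 m/s toward the emitter.

13.5 m/s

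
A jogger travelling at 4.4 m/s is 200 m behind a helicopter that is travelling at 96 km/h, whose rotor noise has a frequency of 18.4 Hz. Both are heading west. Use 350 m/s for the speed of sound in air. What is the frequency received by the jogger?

96 km/h = 26.67 m/s.
The jogger is behind, so the helicopter is moving away from it while the jogger is moving toward the helicopter.
With source receding and observer approaching, f' = f · (v + v_o)/(v + v_s).
f' = 18.4 × (350 + 4.4)/(350 + 26.67) = 18.4 × 354.4/376.67 ≈ 17.3 Hz.

17.3 Hz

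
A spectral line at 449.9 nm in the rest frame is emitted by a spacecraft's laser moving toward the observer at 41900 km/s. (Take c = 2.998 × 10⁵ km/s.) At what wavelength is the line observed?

β = v/c = 41900/299800 = 0.1398.
Relativistic Doppler for wavelength: λ' = λ₀ · √((1 − β)/(1 + β)).
λ' = 449.9 × √(0.8602/1.1398) = 449.9 × 0.86877 ≈ 390.9 nm.

390.9 nm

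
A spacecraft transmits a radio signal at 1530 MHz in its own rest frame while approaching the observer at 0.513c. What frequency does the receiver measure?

2696.8 MHz

Relativistic Doppler for frequency: f' = f₀ · √((1 + β)/(1 − β)).
f' = 1530 × √(1.5130/0.4870) = 1530 × 1.76260 ≈ 2696.8 MHz.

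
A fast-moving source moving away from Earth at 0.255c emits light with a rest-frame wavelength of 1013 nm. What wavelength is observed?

1314.8 nm

Relativistic Doppler for wavelength: λ' = λ₀ · √((1 + β)/(1 − β)).
λ' = 1013 × √(1.2550/0.7450) = 1013 × 1.29791 ≈ 1314.8 nm.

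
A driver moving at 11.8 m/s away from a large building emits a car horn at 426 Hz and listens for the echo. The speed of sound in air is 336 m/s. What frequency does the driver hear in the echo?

The large building receives the sound from a moving source: f₁ = f₀ · v/(v + v_e) = 426 × 336/347.8 ≈ 412 Hz.
On the return leg the driver is a moving observer: f₂ = f₁ · (v − v_e)/v = 412 × 324.2/336 ≈ 397 Hz.

397 Hz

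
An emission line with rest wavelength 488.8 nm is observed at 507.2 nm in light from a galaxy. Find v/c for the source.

λ'/λ₀ = 1.0376 > 1 (redshift), so the source is receding.
λ'/λ₀ = √((1 + β)/(1 − β)) for a receding source ⇒ β = (r² − 1)/(r² + 1) with r = λ'/λ₀.
β = (1.0767 − 1)/(1.0767 + 1) ≈ 0.037.

0.037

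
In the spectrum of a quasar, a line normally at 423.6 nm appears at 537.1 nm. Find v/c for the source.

λ'/λ₀ = 1.2679 > 1 (redshift), so the source is receding.
λ'/λ₀ = √((1 + β)/(1 − β)) for a receding source ⇒ β = (r² − 1)/(r² + 1) with r = λ'/λ₀.
β = (1.6077 − 1)/(1.6077 + 1) ≈ 0.233.

0.233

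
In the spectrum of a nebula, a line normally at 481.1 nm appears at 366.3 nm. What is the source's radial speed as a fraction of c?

λ'/λ₀ = 0.7614 < 1 (blueshift), so the source is approaching.
λ'/λ₀ = √((1 − β)/(1 + β)) for an approaching source ⇒ β = (1 − r²)/(1 + r²) with r = λ'/λ₀.
β = (1 − 0.5797)/(1 + 0.5797) ≈ 0.266.

0.266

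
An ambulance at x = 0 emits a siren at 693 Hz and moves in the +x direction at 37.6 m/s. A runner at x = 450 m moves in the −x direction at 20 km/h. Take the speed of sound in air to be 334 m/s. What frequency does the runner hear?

20 km/h = 5.556 m/s.
The observer lies on the +x side, so the source is heading toward the observer and the observer is heading toward the source.
Both move, so f' = f · (v + v_o)/(v − v_s).
f' = 693 × (334 + 5.556)/(334 − 37.6) = 693 × 339.56/296.4 ≈ 794 Hz.

794 Hz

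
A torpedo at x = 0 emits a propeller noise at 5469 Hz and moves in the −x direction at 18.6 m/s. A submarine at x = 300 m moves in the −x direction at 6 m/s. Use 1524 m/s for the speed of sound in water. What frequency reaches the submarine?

5424 Hz

The observer lies on the +x side, so the source is heading away from the observer and the observer is heading toward the source.
Both move, so f' = f · (v + v_o)/(v + v_s).
f' = 5469 × (1524 + 6)/(1524 + 18.6) = 5469 × 1530/1542.6 ≈ 5424 Hz.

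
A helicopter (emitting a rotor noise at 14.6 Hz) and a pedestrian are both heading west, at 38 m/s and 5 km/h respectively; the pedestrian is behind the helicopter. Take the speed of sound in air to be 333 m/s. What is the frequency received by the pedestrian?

5 km/h = 1.389 m/s.
The pedestrian is behind, so the helicopter is moving away from it while the pedestrian is moving toward the helicopter.
General Doppler shift: f' = f · (v + v_o)/(v + v_s).
f' = 14.6 × (333 + 1.389)/(333 + 38) = 14.6 × 334.39/371 ≈ 13.2 Hz.

13.2 Hz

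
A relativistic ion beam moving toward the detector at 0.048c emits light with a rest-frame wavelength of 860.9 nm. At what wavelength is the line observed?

Relativistic Doppler for wavelength: λ' = λ₀ · √((1 − β)/(1 + β)).
λ' = 860.9 × √(0.9520/1.0480) = 860.9 × 0.95310 ≈ 820.5 nm.

820.5 nm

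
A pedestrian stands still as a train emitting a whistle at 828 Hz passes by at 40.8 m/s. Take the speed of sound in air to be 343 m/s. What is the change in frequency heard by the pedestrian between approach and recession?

200 Hz

Approaching: f₁ = f · v/(v − v_s) = 828 × 343/302.2 ≈ 940 Hz.
Receding: f₂ = f · v/(v + v_s) = 828 × 343/383.8 ≈ 740 Hz.
Drop: f₁ − f₂ = 2f·v·v_s/(v² − v_s²) = 2 × 828 × 343 × 40.8/(343² − 40.8²) ≈ 200 Hz.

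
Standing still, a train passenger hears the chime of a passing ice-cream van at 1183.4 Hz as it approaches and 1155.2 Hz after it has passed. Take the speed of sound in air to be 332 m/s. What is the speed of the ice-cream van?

4.0 m/s

f₁/f₂ = (v + v_s)/(v − v_s), so v_s = v · (f₁ − f₂)/(f₁ + f₂).
v_s = 332 × (1183.4 − 1155.2)/(1183.4 + 1155.2) = 332 × 28.2/2338.6 ≈ 4.0 m/s.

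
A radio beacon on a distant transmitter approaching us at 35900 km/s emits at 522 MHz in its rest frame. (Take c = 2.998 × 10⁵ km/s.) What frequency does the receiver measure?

β = v/c = 35900/299800 = 0.1197.
Relativistic Doppler for frequency: f' = f₀ · √((1 + β)/(1 − β)).
f' = 522 × √(1.1197/0.8803) = 522 × 1.12786 ≈ 588.7 MHz.

588.7 MHz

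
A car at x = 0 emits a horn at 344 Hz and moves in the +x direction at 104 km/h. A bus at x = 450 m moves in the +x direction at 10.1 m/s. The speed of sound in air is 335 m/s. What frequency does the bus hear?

365 Hz

104 km/h = 28.89 m/s.
The observer lies on the +x side, so the source is heading toward the observer and the observer is heading away from the source.
Both move, so f' = f · (v − v_o)/(v − v_s).
f' = 344 × (335 − 10.1)/(335 − 28.89) = 344 × 324.9/306.11 ≈ 365 Hz.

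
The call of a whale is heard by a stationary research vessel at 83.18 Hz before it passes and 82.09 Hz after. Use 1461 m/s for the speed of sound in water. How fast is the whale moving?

9.6 m/s

f₁/f₂ = (v + v_s)/(v − v_s), so v_s = v · (f₁ − f₂)/(f₁ + f₂).
v_s = 1461 × (83.18 − 82.09)/(83.18 + 82.09) = 1461 × 1.09/165.27 ≈ 9.6 m/s.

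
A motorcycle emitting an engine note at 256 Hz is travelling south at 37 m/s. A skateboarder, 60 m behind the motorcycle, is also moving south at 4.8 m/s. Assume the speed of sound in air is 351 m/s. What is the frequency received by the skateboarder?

The skateboarder is behind, so the motorcycle is moving away from it while the skateboarder is moving toward the motorcycle.
General Doppler shift: f' = f · (v + v_o)/(v + v_s).
f' = 256 × (351 + 4.8)/(351 + 37) = 256 × 355.8/388 ≈ 235 Hz.

235 Hz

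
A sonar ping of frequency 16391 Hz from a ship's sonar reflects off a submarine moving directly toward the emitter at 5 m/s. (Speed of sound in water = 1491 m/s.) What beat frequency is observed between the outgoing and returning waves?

The submarine first receives the wave as a moving observer: f₁ = f₀ · (v + u)/v = 16391 × (1491 + 5)/1491 ≈ 16446.0 Hz.
On reflection it acts as a source moving toward the stationary detector: f₂ = f₁ · v/(v − u) = 16446.0 × 1491/1486 ≈ 16501.3 Hz.
Equivalently f₂ = f₀ · (v + u)/(v − u).
Beat frequency: |f₂ − f₀| = 2u·f₀/(v − u) = 2 × 5 × 16391/1486 ≈ 110 Hz.

110 Hz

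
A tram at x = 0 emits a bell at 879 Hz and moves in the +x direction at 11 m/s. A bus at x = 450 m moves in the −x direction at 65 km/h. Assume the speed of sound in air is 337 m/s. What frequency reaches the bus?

957 Hz

65 km/h = 18.06 m/s.
The observer lies on the +x side, so the source is heading toward the observer and the observer is heading toward the source.
General Doppler shift: f' = f · (v + v_o)/(v − v_s).
f' = 879 × (337 + 18.06)/(337 − 11) = 879 × 355.06/326 ≈ 957 Hz.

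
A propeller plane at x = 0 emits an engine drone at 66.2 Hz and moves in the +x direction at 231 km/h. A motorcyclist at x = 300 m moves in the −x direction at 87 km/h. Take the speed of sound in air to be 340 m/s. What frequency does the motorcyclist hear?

87 Hz

231 km/h = 64.17 m/s; 87 km/h = 24.17 m/s.
The observer lies on the +x side, so the source is heading toward the observer and the observer is heading toward the source.
With source approaching and observer approaching, f' = f · (v + v_o)/(v − v_s).
f' = 66.2 × (340 + 24.17)/(340 − 64.17) = 66.2 × 364.17/275.83 ≈ 87 Hz.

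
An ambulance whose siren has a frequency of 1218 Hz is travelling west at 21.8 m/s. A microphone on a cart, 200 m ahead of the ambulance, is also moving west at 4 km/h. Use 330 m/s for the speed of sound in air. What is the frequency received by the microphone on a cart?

1300 Hz

4 km/h = 1.111 m/s.
The microphone on a cart is ahead, so the ambulance is moving toward it while the microphone on a cart is moving away from the ambulance.
With source approaching and observer receding, f' = f · (v − v_o)/(v − v_s).
f' = 1218 × (330 − 1.111)/(330 − 21.8) = 1218 × 328.89/308.2 ≈ 1300 Hz.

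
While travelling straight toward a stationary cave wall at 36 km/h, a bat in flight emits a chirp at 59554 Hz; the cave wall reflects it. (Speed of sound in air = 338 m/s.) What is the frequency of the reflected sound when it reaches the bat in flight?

36 km/h = 10 m/s.
The cave wall receives the sound from a moving source: f₁ = f₀ · v/(v − v_e) = 59554 × 338/328 ≈ 61370 Hz.
On the return leg the bat in flight is a moving observer: f₂ = f₁ · (v + v_e)/v = 61370 × 348/338 ≈ 63185 Hz.

63185 Hz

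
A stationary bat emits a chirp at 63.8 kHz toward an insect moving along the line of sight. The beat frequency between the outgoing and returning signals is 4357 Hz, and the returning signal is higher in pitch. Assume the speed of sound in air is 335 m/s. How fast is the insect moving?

11.1 m/s

Double Doppler shift off a moving reflector: f₂ = f₀ · (v + u)/(v − u) (u > 0 toward emitter).
Returning signal is higher, so f₂ = f₀ + Δf = 63800 + 4357 = 68157 Hz.
Rearranging, u = v · (f₂ − f₀)/(f₂ + f₀) = 335 × 4357/131957 ≈ 11.1 m/s.
So the insect is moving at 11.1 m/s toward the emitter.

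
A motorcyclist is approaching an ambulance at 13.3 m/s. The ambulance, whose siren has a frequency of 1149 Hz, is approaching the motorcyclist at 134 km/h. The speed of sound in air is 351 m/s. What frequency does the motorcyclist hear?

1334 Hz

134 km/h = 37.22 m/s.
General Doppler shift: f' = f · (v + v_o)/(v − v_s).
f' = 1149 × (351 + 13.3)/(351 − 37.22) = 1149 × 364.3/313.78 ≈ 1334 Hz.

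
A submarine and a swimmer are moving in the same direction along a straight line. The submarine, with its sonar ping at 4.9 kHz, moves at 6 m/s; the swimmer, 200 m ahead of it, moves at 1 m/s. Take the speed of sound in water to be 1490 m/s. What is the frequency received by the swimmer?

4.92 kHz

The swimmer is ahead, so the submarine is moving toward it while the swimmer is moving away from the submarine.
Both move, so f' = f · (v − v_o)/(v − v_s).
f' = 4.9 × (1490 − 1)/(1490 − 6) = 4.9 × 1489/1484 ≈ 4.92 kHz.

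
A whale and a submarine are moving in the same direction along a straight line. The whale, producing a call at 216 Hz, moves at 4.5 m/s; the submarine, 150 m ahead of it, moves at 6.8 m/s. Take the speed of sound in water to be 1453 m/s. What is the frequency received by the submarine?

216 Hz

The submarine is ahead, so the whale is moving toward it while the submarine is moving away from the whale.
With source approaching and observer receding, f' = f · (v − v_o)/(v − v_s).
f' = 216 × (1453 − 6.8)/(1453 − 4.5) = 216 × 1446.2/1448.5 ≈ 216 Hz.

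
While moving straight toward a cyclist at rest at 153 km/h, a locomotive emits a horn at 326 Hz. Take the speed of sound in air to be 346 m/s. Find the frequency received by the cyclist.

372 Hz

153 km/h = 42.5 m/s.
Moving source, stationary observer: f' = f · v/(v − v_s) since the source is approaching.
f' = 326 × 346/(346 − 42.5) = 326 × 346/303.5 ≈ 372 Hz.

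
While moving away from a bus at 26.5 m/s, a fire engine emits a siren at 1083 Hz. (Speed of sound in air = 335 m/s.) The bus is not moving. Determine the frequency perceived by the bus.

1004 Hz

Only the source moves, away from the listener, so f' = f · v/(v + v_s).
f' = 1083 × 335/(335 + 26.5) = 1083 × 335/361.5 ≈ 1004 Hz.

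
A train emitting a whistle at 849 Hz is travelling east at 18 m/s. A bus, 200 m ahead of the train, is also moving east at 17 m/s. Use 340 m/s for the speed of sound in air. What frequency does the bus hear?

The bus is ahead, so the train is moving toward it while the bus is moving away from the train.
Both move, so f' = f · (v − v_o)/(v − v_s).
f' = 849 × (340 − 17)/(340 − 18) = 849 × 323/322 ≈ 852 Hz.

852 Hz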